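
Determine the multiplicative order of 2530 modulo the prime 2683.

1341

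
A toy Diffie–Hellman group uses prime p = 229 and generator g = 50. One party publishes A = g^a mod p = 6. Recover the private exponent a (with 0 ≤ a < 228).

145

Baby-step giant-step with m = ceil(sqrt(228)) = 16.
Baby table (50^j mod 229 for j=0..15):
  0:1  1:50  2:210  3:195  4:132  5:188  6:11  7:92
  8:20  9:84  10:78  11:7  12:121  13:96  14:220  15:8
Giant step factor: 50^(-16) ≡ 75 (mod 229).
Scan 6·75^i mod 229 for i = 0, 1, …:
  i=0: 6   i=1: 221   i=2: 87   i=3: 113
  i=4: 2   i=5: 150   i=6: 29   i=7: 114
  i=8: 77   i=9: 50
Match at i=9, j=1: a = 9·16 + 1 = 145.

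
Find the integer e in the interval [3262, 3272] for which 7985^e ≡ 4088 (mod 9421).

3272

Compute 7985^3262 mod 9421 = 3845, then multiply by 7985 repeatedly:
  7985^3262=3845  7985^3263=8707  7985^3264=7836  7985^3265=5599  7985^3266=5370
  7985^3267=4479  7985^3268=2699  7985^3269=5688  7985^3270=39  7985^3271=522
  7985^3272=4088
Found 4088 at exponent 3272.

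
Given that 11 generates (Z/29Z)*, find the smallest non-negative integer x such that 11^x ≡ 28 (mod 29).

Successive powers of 11 modulo 29:
  11^0=1  11^1=11  11^2=5  11^3=26  11^4=25  11^5=14
  11^6=9  11^7=12  11^8=16  11^9=2  11^10=22  11^11=10
  11^12=23  11^13=21  11^14=28
So 11^14 ≡ 28 (mod 29), giving x = 14.

14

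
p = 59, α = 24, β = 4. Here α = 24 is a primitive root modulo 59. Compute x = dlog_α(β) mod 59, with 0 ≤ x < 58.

Baby-step giant-step with m = ceil(sqrt(58)) = 8.
Baby table (24^j mod 59 for j=0..7):
  0:1  1:24  2:45  3:18  4:19  5:43  6:29  7:47
Giant step factor: 24^(-8) ≡ 17 (mod 59).
Scan 4·17^i mod 59 for i = 0, 1, …:
  i=0: 4   i=1: 9   i=2: 35   i=3: 5
  i=4: 26   i=5: 29
Match at i=5, j=6: x = 5·8 + 6 = 46.

46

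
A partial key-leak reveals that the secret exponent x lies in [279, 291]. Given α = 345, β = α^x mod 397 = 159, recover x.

Compute 345^279 mod 397 = 32, then multiply by 345 repeatedly:
  345^279=32  345^280=321  345^281=379  345^282=142  345^283=159
Found 159 at exponent 283.

283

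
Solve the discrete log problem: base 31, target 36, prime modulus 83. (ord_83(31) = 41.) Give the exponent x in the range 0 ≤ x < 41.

6

Baby-step giant-step with m = ceil(sqrt(41)) = 7.
Baby table (31^j mod 83 for j=0..6):
  0:1  1:31  2:48  3:77  4:63  5:44  6:36
Giant step factor: 31^(-7) ≡ 9 (mod 83).
Scan 36·9^i mod 83 for i = 0, 1, …:
  i=0: 36
Match at i=0, j=6: x = 0·7 + 6 = 6.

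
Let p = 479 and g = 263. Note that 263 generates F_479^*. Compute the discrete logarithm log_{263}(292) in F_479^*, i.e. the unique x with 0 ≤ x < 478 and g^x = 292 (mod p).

Baby-step giant-step with m = ceil(sqrt(478)) = 22.
Baby table (263^j mod 479 for j=0..21):
  0:1  1:263  2:193  3:464  4:366  5:458  6:225  7:258
  8:315  9:457  10:441  11:65  12:330  13:91  14:462  15:319
  16:72  17:255  18:5  19:357  20:7  21:404
Giant step factor: 263^(-22) ≡ 440 (mod 479).
Scan 292·440^i mod 479 for i = 0, 1, …:
  i=0: 292   i=1: 108   i=2: 99   i=3: 450
  i=4: 173   i=5: 438   i=6: 162   i=7: 388
  i=8: 196   i=9: 20     …   i=17: 394
  i=18: 441
Match at i=18, j=10: x = 18·22 + 10 = 406.

406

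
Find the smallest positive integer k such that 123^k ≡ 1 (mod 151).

25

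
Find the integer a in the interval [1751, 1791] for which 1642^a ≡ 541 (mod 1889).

1783

Compute 1642^1751 mod 1889 = 476, then multiply by 1642 repeatedly:
  1642^1751=476  1642^1752=1435  1642^1753=687  1642^1754=321  1642^1755=51
  1642^1756=626  1642^1757=276  1642^1758=1721  1642^1759=1827  1642^1760=202
  1642^1761=1109  1642^1762=1871  1642^1763=668  1642^1764=1236  1642^1765=726
  1642^1766=133  1642^1767=1151  1642^1768=942  1642^1769=1562  1642^1770=1431
  1642^1771=1675  1642^1772=1855  1642^1773=842  1642^1774=1705  1642^1775=112
  1642^1776=671  1642^1777=495  1642^1778=520  1642^1779=12  1642^1780=814
  1642^1781=1065  1642^1782=1405  1642^1783=541
Found 541 at exponent 1783.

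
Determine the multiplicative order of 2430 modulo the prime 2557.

639

The order of 2430 must divide p − 1 = 2556 = 2^2 · 3^2 · 71.
Divisors: 1, 2, 3, 4, 6, 9, 12, 18, 36, 71, 142, 213, 284, 426, 639, 852, 1278, 2556.
Check each in increasing order: 2430^1 ≡ 2430;  2430^2 ≡ 787;  2430^3 ≡ 2331;  2430^4 ≡ 575;  2430^6 ≡ 2493;  2430^9 ≡ 1679;  2430^12 ≡ 1539;  2430^18 ≡ 1227;  2430^36 ≡ 2013;  2430^71 ≡ 408;  2430^142 ≡ 259;  2430^213 ≡ 835;  2430^284 ≡ 599;  2430^426 ≡ 1721;  2430^639 ≡ 1.
Smallest exponent giving 1 is 639.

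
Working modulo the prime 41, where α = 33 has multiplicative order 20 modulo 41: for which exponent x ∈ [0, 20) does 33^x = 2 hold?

17

Successive powers of 33 modulo 41:
  33^0=1  33^1=33  33^2=23  33^3=21  33^4=37  33^5=32
  33^6=31  33^7=39  33^8=16  33^9=36  33^10=40  33^11=8
  33^12=18  33^13=20  33^14=4  33^15=9  33^16=10  33^17=2
So 33^17 ≡ 2 (mod 41), giving x = 17.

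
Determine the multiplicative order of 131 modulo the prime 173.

172

The order of 131 must divide p − 1 = 172 = 2^2 · 43.
Divisors: 1, 2, 4, 43, 86, 172.
Check each in increasing order: 131^1 ≡ 131;  131^2 ≡ 34;  131^4 ≡ 118;  131^43 ≡ 80;  131^86 ≡ 172;  131^172 ≡ 1.
Smallest exponent giving 1 is 172.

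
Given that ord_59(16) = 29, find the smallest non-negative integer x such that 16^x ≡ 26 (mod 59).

Successive powers of 16 modulo 59:
  16^0=1  16^1=16  16^2=20  16^3=25  16^4=46  16^5=28
  16^6=35  16^7=29  16^8=51  16^9=49  16^10=17  16^11=36
  16^12=45  16^13=12  16^14=15  16^15=4  16^16=5  16^17=21
  16^18=41  16^19=7  16^20=53  16^21=22  16^22=57  16^23=27
  16^24=19  16^25=9  16^26=26
So 16^26 ≡ 26 (mod 59), giving x = 26.

26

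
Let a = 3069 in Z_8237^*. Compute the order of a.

The order of 3069 must divide p − 1 = 8236 = 2^2 · 29 · 71.
Divisors: 1, 2, 4, 29, 58, 71, 116, 142, 284, 2059, 4118, 8236.
Check each in increasing order: 3069^1 ≡ 3069;  3069^2 ≡ 3870;  3069^4 ≡ 2034;  3069^29 ≡ 4388;  3069^58 ≡ 4675;  3069^71 ≡ 3728;  3069^116 ≡ 2864;  3069^142 ≡ 2165;  3069^284 ≡ 372;  3069^2059 ≡ 287;  3069^4118 ≡ 8236;  3069^8236 ≡ 1.
Smallest exponent giving 1 is 8236.

8236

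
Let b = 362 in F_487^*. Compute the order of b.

The order of 362 must divide p − 1 = 486 = 2 · 3^5.
Divisors: 1, 2, 3, 6, 9, 18, 27, 54, 81, 162, 243, 486.
Check each in increasing order: 362^1 ≡ 362;  362^2 ≡ 41;  362^3 ≡ 232;  362^6 ≡ 254;  362^9 ≡ 1.
Smallest exponent giving 1 is 9.

9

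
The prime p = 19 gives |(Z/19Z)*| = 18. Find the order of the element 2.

18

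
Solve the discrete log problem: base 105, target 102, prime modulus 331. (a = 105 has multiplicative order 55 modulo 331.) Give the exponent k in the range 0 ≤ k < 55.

Successive powers of 105 modulo 331:
  105^0=1  105^1=105  105^2=102
So 105^2 ≡ 102 (mod 331), giving k = 2.

2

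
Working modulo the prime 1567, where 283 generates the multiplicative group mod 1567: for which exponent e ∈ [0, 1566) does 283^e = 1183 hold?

604

Baby-step giant-step with m = ceil(sqrt(1566)) = 40.
Baby table (283^j mod 1567 for j=0..39):
  0:1  1:283  2:172  3:99  4:1378  5:1358  6:399  7:93
  8:1247  9:326  10:1372  11:1227  12:934  13:1066  14:814  15:13
  16:545  17:669  18:1287  19:677  20:417  21:486  22:1209  23:541
  24:1104  25:599  26:281  27:1173  28:1322  29:1180  30:169  31:817
  32:862  33:1061  34:966  35:720  36:50  37:47  38:765  39:249
Giant step factor: 283^(-40) ≡ 1012 (mod 1567).
Scan 1183·1012^i mod 1567 for i = 0, 1, …:
  i=0: 1183   i=1: 8   i=2: 261   i=3: 876
  i=4: 1157   i=5: 335   i=6: 548   i=7: 1425
  i=8: 460   i=9: 121     …   i=14: 1237
  i=15: 1378
Match at i=15, j=4: e = 15·40 + 4 = 604.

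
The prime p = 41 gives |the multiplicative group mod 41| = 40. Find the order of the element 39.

20

The order of 39 must divide p − 1 = 40 = 2^3 · 5.
Divisors: 1, 2, 4, 5, 8, 10, 20, 40.
Check each in increasing order: 39^1 ≡ 39;  39^2 ≡ 4;  39^4 ≡ 16;  39^5 ≡ 9;  39^8 ≡ 10;  39^10 ≡ 40;  39^20 ≡ 1.
Smallest exponent giving 1 is 20.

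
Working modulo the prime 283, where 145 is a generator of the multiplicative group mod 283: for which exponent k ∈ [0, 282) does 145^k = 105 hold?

28

Successive powers of 145 modulo 283:
  145^0=1  145^1=145  145^2=83  145^3=149  145^4=97  145^5=198
  145^6=127  145^7=20  145^8=70  145^9=245  145^10=150  145^11=242
  145^12=281  145^13=276  145^14=117  145^15=268  145^16=89  145^17=170
  145^18=29  145^19=243  145^20=143  145^21=76  145^22=266  145^23=82
  145^24=4  145^25=14  145^26=49  145^27=30  145^28=105
So 145^28 ≡ 105 (mod 283), giving k = 28.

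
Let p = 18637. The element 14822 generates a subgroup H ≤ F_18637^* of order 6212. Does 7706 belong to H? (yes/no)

7706 ∈ ⟨14822⟩ iff 7706^6212 ≡ 1 (mod 18637), since |⟨14822⟩| = 6212.
7706^6212 mod 18637 = 1385.
Since 1385 ≠ 1, 7706 does not lie in the subgroup.

no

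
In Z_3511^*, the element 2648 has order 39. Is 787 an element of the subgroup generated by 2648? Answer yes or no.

no

787 ∈ ⟨2648⟩ iff 787^39 ≡ 1 (mod 3511), since |⟨2648⟩| = 39.
787^39 mod 3511 = 2739.
Since 2739 ≠ 1, 787 does not lie in the subgroup.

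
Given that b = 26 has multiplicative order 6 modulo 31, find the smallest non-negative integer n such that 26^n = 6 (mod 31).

Successive powers of 26 modulo 31:
  26^0=1  26^1=26  26^2=25  26^3=30  26^4=5  26^5=6
So 26^5 ≡ 6 (mod 31), giving n = 5.

5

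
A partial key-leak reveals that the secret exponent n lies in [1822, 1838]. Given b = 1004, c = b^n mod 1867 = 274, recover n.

1838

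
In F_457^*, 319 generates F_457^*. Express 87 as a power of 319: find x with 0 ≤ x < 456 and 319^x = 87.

366

Baby-step giant-step with m = ceil(sqrt(456)) = 22.
Baby table (319^j mod 457 for j=0..21):
  0:1  1:319  2:307  3:135  4:107  5:315  6:402  7:278
  8:24  9:344  10:56  11:41  12:283  13:248  14:51  15:274
  16:119  17:30  18:430  19:70  20:394  21:11
Giant step factor: 319^(-22) ≡ 143 (mod 457).
Scan 87·143^i mod 457 for i = 0, 1, …:
  i=0: 87   i=1: 102   i=2: 419   i=3: 50
  i=4: 295   i=5: 141   i=6: 55   i=7: 96
  i=8: 18   i=9: 289     …   i=15: 272
  i=16: 51
Match at i=16, j=14: x = 16·22 + 14 = 366.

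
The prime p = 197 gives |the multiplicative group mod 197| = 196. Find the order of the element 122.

The order of 122 must divide p − 1 = 196 = 2^2 · 7^2.
Divisors: 1, 2, 4, 7, 14, 28, 49, 98, 196.
Check each in increasing order: 122^1 ≡ 122;  122^2 ≡ 109;  122^4 ≡ 61;  122^7 ≡ 129;  122^14 ≡ 93;  122^28 ≡ 178;  122^49 ≡ 183;  122^98 ≡ 196;  122^196 ≡ 1.
Smallest exponent giving 1 is 196.

196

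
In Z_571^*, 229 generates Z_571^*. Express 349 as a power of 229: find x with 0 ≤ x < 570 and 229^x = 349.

157

Baby-step giant-step with m = ceil(sqrt(570)) = 24.
Baby table (229^j mod 571 for j=0..23):
  0:1  1:229  2:480  3:288  4:287  5:58  6:149  7:432
  8:145  9:87  10:509  11:77  12:503  13:416  14:478  15:401
  16:469  17:53  18:146  19:316  20:418  21:365  22:219  23:474
Giant step factor: 229^(-24) ≡ 51 (mod 571).
Scan 349·51^i mod 571 for i = 0, 1, …:
  i=0: 349   i=1: 98   i=2: 430   i=3: 232
  i=4: 412   i=5: 456   i=6: 416
Match at i=6, j=13: x = 6·24 + 13 = 157.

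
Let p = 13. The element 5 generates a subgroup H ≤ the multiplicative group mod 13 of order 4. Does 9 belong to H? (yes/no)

no

9 ∈ ⟨5⟩ iff 9^4 ≡ 1 (mod 13), since |⟨5⟩| = 4.
9^4 mod 13 = 9.
Since 9 ≠ 1, 9 does not lie in the subgroup.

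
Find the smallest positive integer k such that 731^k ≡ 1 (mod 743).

106

The order of 731 must divide p − 1 = 742 = 2 · 7 · 53.
Divisors: 1, 2, 7, 14, 53, 106, 371, 742.
Check each in increasing order: 731^1 ≡ 731;  731^2 ≡ 144;  731^7 ≡ 110;  731^14 ≡ 212;  731^53 ≡ 742;  731^106 ≡ 1.
Smallest exponent giving 1 is 106.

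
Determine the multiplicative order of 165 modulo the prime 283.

141

The order of 165 must divide p − 1 = 282 = 2 · 3 · 47.
Divisors: 1, 2, 3, 6, 47, 94, 141, 282.
Check each in increasing order: 165^1 ≡ 165;  165^2 ≡ 57;  165^3 ≡ 66;  165^6 ≡ 111;  165^47 ≡ 238;  165^94 ≡ 44;  165^141 ≡ 1.
Smallest exponent giving 1 is 141.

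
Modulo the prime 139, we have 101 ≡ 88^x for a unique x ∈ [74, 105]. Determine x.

Compute 88^74 mod 139 = 7, then multiply by 88 repeatedly:
  88^74=7  88^75=60  88^76=137  88^77=102  88^78=80
  88^79=90  88^80=136  88^81=14  88^82=120  88^83=135
  88^84=65  88^85=21  88^86=41  88^87=133  88^88=28
  88^89=101
Found 101 at exponent 89.

89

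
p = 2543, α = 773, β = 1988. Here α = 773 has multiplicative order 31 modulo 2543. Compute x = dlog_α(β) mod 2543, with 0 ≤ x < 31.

23

Successive powers of 773 modulo 2543:
  773^0=1  773^1=773  773^2=2467  773^3=2284  773^4=690  773^5=1883
  773^6=963  773^7=1843  773^8=559  773^9=2340  773^10=747  773^11=170
  773^12=1717  773^13=2338  773^14=1744  773^15=322  773^16=2235  773^17=958
  773^18=521  773^19=939  773^20=1092  773^21=2383  773^22=927  773^23=1988
So 773^23 ≡ 1988 (mod 2543), giving x = 23.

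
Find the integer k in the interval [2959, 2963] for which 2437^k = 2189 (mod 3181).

Compute 2437^2959 mod 3181 = 2189, then multiply by 2437 repeatedly:
  2437^2959=2189
Found 2189 at exponent 2959.

2959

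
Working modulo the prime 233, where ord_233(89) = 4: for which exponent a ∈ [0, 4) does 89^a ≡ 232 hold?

Successive powers of 89 modulo 233:
  89^0=1  89^1=89  89^2=232
So 89^2 ≡ 232 (mod 233), giving a = 2.

2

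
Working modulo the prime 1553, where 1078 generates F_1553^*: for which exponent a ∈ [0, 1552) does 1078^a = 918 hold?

Baby-step giant-step with m = ceil(sqrt(1552)) = 40.
Baby table (1078^j mod 1553 for j=0..39):
  0:1  1:1078  2:440  3:655  4:1028  5:895  6:397  7:891
  8:744  9:684  10:1230  11:1231  12:756  13:1196  14:298  15:1326
  16:668  17:1065  18:403  19:1147  20:278  21:1508  22:1186  23:389
  24:32  25:330  26:103  27:771  28:283  29:686  30:280  31:558
  32:513  33:146  34:535  35:567  36:897  37:1000  38:218  39:501
Giant step factor: 1078^(-40) ≡ 1396 (mod 1553).
Scan 918·1396^i mod 1553 for i = 0, 1, …:
  i=0: 918   i=1: 303   i=2: 572   i=3: 270
  i=4: 1094   i=5: 625   i=6: 1267   i=7: 1418
  i=8: 1006   i=9: 464     …   i=15: 1131
  i=16: 1028
Match at i=16, j=4: a = 16·40 + 4 = 644.

644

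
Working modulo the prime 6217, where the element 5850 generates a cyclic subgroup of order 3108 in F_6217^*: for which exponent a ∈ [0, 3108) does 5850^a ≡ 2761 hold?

3048

Baby-step giant-step with m = ceil(sqrt(3108)) = 56.
Baby table (5850^j mod 6217 for j=0..55):
  0:1  1:5850  2:4132  3:504  4:1542  5:6050  6:5336  7:43
  8:2870  9:3600  10:3021  11:4136  12:5253  13:5636  14:1849  15:5287
  16:5592  17:5563  18:3772  19:2067  20:6102  21:4903  22:3529  23:4210
  24:2963  25:554  26:1843  27:1272  28:5668  29:2539  30:737  31:3069
  32:5171  33:4645  34:4960  35:1261  36:3488  37:606  38:1410  39:4758
  40:791  41:1902  42:4487  43:776  44:1190  45:4677  46:5650  47:2928
  48:965  49:214  50:2283  51:1434  52:2167  53:487  54:1564  55:4193
Giant step factor: 5850^(-56) ≡ 5034 (mod 6217).
Scan 2761·5034^i mod 6217 for i = 0, 1, …:
  i=0: 2761   i=1: 3879   i=2: 5506   i=3: 1818
  i=4: 388   i=5: 1054   i=6: 2735   i=7: 3552
  i=8: 676   i=9: 2285     …   i=53: 3981
  i=54: 2963
Match at i=54, j=24: a = 54·56 + 24 = 3048.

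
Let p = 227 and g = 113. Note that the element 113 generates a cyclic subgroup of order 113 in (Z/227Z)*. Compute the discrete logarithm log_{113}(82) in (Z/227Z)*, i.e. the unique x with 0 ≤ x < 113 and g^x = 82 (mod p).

94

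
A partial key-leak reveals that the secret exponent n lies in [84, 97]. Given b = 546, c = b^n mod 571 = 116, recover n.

Compute 546^84 mod 571 = 449, then multiply by 546 repeatedly:
  546^84=449  546^85=195  546^86=264  546^87=252  546^88=552
  546^89=475  546^90=116
Found 116 at exponent 90.

90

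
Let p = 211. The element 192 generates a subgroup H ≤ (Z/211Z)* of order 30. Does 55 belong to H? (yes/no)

yes

55 ∈ ⟨192⟩ iff 55^30 ≡ 1 (mod 211), since |⟨192⟩| = 30.
55^30 mod 211 = 1.
Since 1 = 1, 55 lies in the subgroup.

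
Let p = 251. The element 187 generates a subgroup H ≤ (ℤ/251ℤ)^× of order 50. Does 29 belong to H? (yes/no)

29 ∈ ⟨187⟩ iff 29^50 ≡ 1 (mod 251), since |⟨187⟩| = 50.
29^50 mod 251 = 113.
Since 113 ≠ 1, 29 does not lie in the subgroup.

no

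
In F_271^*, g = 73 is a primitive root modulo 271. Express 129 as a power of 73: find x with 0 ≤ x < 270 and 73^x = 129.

Baby-step giant-step with m = ceil(sqrt(270)) = 17.
Baby table (73^j mod 271 for j=0..16):
  0:1  1:73  2:180  3:132  4:151  5:183  6:80  7:149
  8:37  9:262  10:156  11:6  12:167  13:267  14:250  15:93
  16:14
Giant step factor: 73^(-17) ≡ 118 (mod 271).
Scan 129·118^i mod 271 for i = 0, 1, …:
  i=0: 129   i=1: 46   i=2: 8   i=3: 131
  i=4: 11   i=5: 214   i=6: 49   i=7: 91
  i=8: 169   i=9: 159     …   i=14: 81
  i=15: 73
Match at i=15, j=1: x = 15·17 + 1 = 256.

256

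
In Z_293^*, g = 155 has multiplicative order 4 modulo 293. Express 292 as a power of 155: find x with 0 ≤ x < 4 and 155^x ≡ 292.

2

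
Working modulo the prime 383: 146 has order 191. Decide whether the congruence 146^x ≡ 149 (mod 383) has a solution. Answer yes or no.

149 ∈ ⟨146⟩ iff 149^191 ≡ 1 (mod 383), since |⟨146⟩| = 191.
149^191 mod 383 = 1.
Since 1 = 1, 149 lies in the subgroup.

yes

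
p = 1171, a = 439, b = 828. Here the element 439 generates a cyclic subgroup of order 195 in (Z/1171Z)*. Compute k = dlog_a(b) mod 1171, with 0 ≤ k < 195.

Baby-step giant-step with m = ceil(sqrt(195)) = 14.
Baby table (439^j mod 1171 for j=0..13):
  0:1  1:439  2:677  3:940  4:468  5:527  6:666  7:795
  8:47  9:726  10:202  11:853  12:918  13:178
Giant step factor: 439^(-14) ≡ 171 (mod 1171).
Scan 828·171^i mod 1171 for i = 0, 1, …:
  i=0: 828   i=1: 1068   i=2: 1123   i=3: 1160
  i=4: 461   i=5: 374   i=6: 720   i=7: 165
  i=8: 111   i=9: 245   i=10: 910   i=11: 1038
  i=12: 677
Match at i=12, j=2: k = 12·14 + 2 = 170.

170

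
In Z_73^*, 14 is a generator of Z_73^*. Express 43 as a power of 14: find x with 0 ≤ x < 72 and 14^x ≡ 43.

Successive powers of 14 modulo 73:
  14^0=1  14^1=14  14^2=50  14^3=43
So 14^3 ≡ 43 (mod 73), giving x = 3.

3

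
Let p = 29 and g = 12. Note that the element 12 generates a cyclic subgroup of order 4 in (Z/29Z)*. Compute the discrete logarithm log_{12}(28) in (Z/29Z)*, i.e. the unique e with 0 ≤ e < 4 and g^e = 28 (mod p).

2

Successive powers of 12 modulo 29:
  12^0=1  12^1=12  12^2=28
So 12^2 ≡ 28 (mod 29), giving e = 2.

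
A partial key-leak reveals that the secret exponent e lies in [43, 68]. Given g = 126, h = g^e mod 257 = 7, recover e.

67

Compute 126^43 mod 257 = 38, then multiply by 126 repeatedly:
  126^43=38  126^44=162  126^45=109  126^46=113  126^47=103
  126^48=128  126^49=194  126^50=29  126^51=56  126^52=117
  126^53=93  126^54=153  126^55=3  126^56=121  126^57=83
  126^58=178  126^59=69  126^60=213  126^61=110  126^62=239
  126^63=45  126^64=16  126^65=217  126^66=100  126^67=7
Found 7 at exponent 67.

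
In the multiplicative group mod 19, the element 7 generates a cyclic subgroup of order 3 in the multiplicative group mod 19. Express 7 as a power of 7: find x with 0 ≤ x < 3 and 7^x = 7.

Successive powers of 7 modulo 19:
  7^0=1  7^1=7
So 7^1 ≡ 7 (mod 19), giving x = 1.

1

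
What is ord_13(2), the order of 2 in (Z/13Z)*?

12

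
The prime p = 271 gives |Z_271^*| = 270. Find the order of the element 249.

270

The order of 249 must divide p − 1 = 270 = 2 · 3^3 · 5.
Divisors: 1, 2, 3, 5, 6, 9, 10, 15, 18, 27, 30, 45, 54, 90, 135, 270.
Check each in increasing order: 249^1 ≡ 249;  249^2 ≡ 213;  249^3 ≡ 192;  249^5 ≡ 246;  249^6 ≡ 8;  249^9 ≡ 181;  249^10 ≡ 83;  249^15 ≡ 93;  249^18 ≡ 241;  249^27 ≡ 261;  249^30 ≡ 248;  249^45 ≡ 29;  249^54 ≡ 100;  249^90 ≡ 28;  249^135 ≡ 270;  249^270 ≡ 1.
Smallest exponent giving 1 is 270.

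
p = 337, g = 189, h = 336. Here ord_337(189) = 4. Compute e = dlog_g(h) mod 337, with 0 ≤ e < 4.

2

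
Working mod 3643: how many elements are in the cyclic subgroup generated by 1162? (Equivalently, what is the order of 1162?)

3642

The order of 1162 must divide p − 1 = 3642 = 2 · 3 · 607.
Divisors: 1, 2, 3, 6, 607, 1214, 1821, 3642.
Check each in increasing order: 1162^1 ≡ 1162;  1162^2 ≡ 2334;  1162^3 ≡ 1716;  1162^6 ≡ 1112;  1162^607 ≡ 423;  1162^1214 ≡ 422;  1162^1821 ≡ 3642;  1162^3642 ≡ 1.
Smallest exponent giving 1 is 3642.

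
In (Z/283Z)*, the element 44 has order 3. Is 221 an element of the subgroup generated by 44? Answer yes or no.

⟨44⟩ has order 3; its elements mod 283 are {1, 44, 238}.
221 is not in this set.

no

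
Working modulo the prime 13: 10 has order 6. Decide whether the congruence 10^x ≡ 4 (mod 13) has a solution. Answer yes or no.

⟨10⟩ has order 6; its elements mod 13 are {1, 3, 4, 9, 10, 12}.
4 is in this set.

yes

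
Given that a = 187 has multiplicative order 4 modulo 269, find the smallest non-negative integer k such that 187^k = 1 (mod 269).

Successive powers of 187 modulo 269:
  187^0=1
So 187^0 ≡ 1 (mod 269), giving k = 0.

0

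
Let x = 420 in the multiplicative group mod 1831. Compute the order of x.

183

The order of 420 must divide p − 1 = 1830 = 2 · 3 · 5 · 61.
Divisors: 1, 2, 3, 5, 6, 10, 15, 30, 61, 122, 183, 305, 366, 610, 915, 1830.
Check each in increasing order: 420^1 ≡ 420;  420^2 ≡ 624;  420^3 ≡ 247;  420^5 ≡ 324;  420^6 ≡ 586;  420^10 ≡ 609;  420^15 ≡ 1399;  420^30 ≡ 1693;  420^61 ≡ 672;  420^122 ≡ 1158;  420^183 ≡ 1.
Smallest exponent giving 1 is 183.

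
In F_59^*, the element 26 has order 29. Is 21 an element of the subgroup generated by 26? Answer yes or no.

yes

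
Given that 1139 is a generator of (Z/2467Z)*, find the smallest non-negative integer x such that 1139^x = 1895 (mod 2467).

Baby-step giant-step with m = ceil(sqrt(2466)) = 50.
Baby table (1139^j mod 2467 for j=0..49):
  0:1  1:1139  2:2146  3:1964  4:1894  5:1108  6:1375  7:2047
  8:218  9:1602  10:1565  11:1361  12:903  13:2245  14:1243  15:2186
  16:651  17:1389  18:724  19:658  20:1961  21:944  22:2071  23:417
  24:1299  25:1828  26:2411  27:358  28:707  29:1031  30:17  31:2094
  32:1944  33:1317  34:127  35:1567  36:1172  37:261  38:1239  39:97
  40:1935  41:934  42:549  43:1160  44:1395  45:157  46:1199  47:1410
  48:2440  49:1318
Giant step factor: 1139^(-50) ≡ 1670 (mod 2467).
Scan 1895·1670^i mod 2467 for i = 0, 1, …:
  i=0: 1895   i=1: 1956   i=2: 212   i=3: 1259
  i=4: 646   i=5: 741   i=6: 1503   i=7: 1071
  i=8: 2462   i=9: 1518     …   i=41: 1786
  i=42: 17
Match at i=42, j=30: x = 42·50 + 30 = 2130.

2130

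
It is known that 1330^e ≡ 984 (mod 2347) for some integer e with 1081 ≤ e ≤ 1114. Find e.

1084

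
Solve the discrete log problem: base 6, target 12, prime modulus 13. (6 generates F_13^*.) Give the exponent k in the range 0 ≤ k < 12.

Successive powers of 6 modulo 13:
  6^0=1  6^1=6  6^2=10  6^3=8  6^4=9  6^5=2
  6^6=12
So 6^6 ≡ 12 (mod 13), giving k = 6.

6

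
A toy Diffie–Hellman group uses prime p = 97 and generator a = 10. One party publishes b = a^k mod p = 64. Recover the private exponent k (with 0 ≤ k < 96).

36

Baby-step giant-step with m = ceil(sqrt(96)) = 10.
Baby table (10^j mod 97 for j=0..9):
  0:1  1:10  2:3  3:30  4:9  5:90  6:27  7:76
  8:81  9:34
Giant step factor: 10^(-10) ≡ 2 (mod 97).
Scan 64·2^i mod 97 for i = 0, 1, …:
  i=0: 64   i=1: 31   i=2: 62   i=3: 27
Match at i=3, j=6: k = 3·10 + 6 = 36.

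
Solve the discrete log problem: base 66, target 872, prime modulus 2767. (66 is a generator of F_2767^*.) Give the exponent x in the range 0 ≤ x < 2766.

657

Baby-step giant-step with m = ceil(sqrt(2766)) = 53.
Baby table (66^j mod 2767 for j=0..52):
  0:1  1:66  2:1589  3:2495  4:1417  5:2211  6:2042  7:1956
  8:1814  9:743  10:1999  11:1885  12:2662  13:1371  14:1942  15:890
  16:633  17:273  18:1416  19:2145  20:453  21:2228  22:397  23:1299
  24:2724  25:2696  26:848  27:628  28:2710  29:1772  30:738  31:1669
  32:2241  33:1255  34:2587  35:1955  36:1748  37:1921  38:2271  39:468
  40:451  41:2096  42:2753  43:1843  44:2657  45:1041  46:2298  47:2250
  48:1849  49:286  50:2274  51:666  52:2451
Giant step factor: 66^(-53) ≡ 2112 (mod 2767).
Scan 872·2112^i mod 2767 for i = 0, 1, …:
  i=0: 872   i=1: 1609   i=2: 332   i=3: 1133
  i=4: 2208   i=5: 901   i=6: 1983   i=7: 1625
  i=8: 920   i=9: 606   i=10: 1518   i=11: 1830
  i=12: 2228
Match at i=12, j=21: x = 12·53 + 21 = 657.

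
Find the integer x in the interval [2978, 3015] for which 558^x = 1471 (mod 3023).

3007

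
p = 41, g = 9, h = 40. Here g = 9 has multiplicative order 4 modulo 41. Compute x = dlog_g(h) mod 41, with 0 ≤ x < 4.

Successive powers of 9 modulo 41:
  9^0=1  9^1=9  9^2=40
So 9^2 ≡ 40 (mod 41), giving x = 2.

2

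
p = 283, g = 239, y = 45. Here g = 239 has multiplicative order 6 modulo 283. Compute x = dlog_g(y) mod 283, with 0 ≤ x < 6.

5

Successive powers of 239 modulo 283:
  239^0=1  239^1=239  239^2=238  239^3=282  239^4=44  239^5=45
So 239^5 ≡ 45 (mod 283), giving x = 5.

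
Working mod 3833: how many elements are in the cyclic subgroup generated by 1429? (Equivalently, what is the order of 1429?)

1916

The order of 1429 must divide p − 1 = 3832 = 2^3 · 479.
Divisors: 1, 2, 4, 8, 479, 958, 1916, 3832.
Check each in increasing order: 1429^1 ≡ 1429;  1429^2 ≡ 2885;  1429^4 ≡ 1782;  1429^8 ≡ 1800;  1429^479 ≡ 3472;  1429^958 ≡ 3832;  1429^1916 ≡ 1.
Smallest exponent giving 1 is 1916.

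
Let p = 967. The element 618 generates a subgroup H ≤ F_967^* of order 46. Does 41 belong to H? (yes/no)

41 ∈ ⟨618⟩ iff 41^46 ≡ 1 (mod 967), since |⟨618⟩| = 46.
41^46 mod 967 = 1.
Since 1 = 1, 41 lies in the subgroup.

yes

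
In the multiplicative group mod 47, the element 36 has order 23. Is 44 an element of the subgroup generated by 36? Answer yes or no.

⟨36⟩ has order 23; its elements mod 47 are {1, 2, 3, 4, 6, 7, 8, 9, 12, 14, 16, 17, 18, 21, 24, 25, 27, 28, 32, 34, 36, 37, 42}.
44 is not in this set.

no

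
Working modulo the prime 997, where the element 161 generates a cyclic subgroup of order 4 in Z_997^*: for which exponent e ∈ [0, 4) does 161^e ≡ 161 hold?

1

Successive powers of 161 modulo 997:
  161^0=1  161^1=161
So 161^1 ≡ 161 (mod 997), giving e = 1.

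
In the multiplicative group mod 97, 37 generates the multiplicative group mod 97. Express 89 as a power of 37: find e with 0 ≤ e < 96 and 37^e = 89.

Baby-step giant-step with m = ceil(sqrt(96)) = 10.
Baby table (37^j mod 97 for j=0..9):
  0:1  1:37  2:11  3:19  4:24  5:15  6:70  7:68
  8:91  9:69
Giant step factor: 37^(-10) ≡ 72 (mod 97).
Scan 89·72^i mod 97 for i = 0, 1, …:
  i=0: 89   i=1: 6   i=2: 44   i=3: 64
  i=4: 49   i=5: 36   i=6: 70
Match at i=6, j=6: e = 6·10 + 6 = 66.

66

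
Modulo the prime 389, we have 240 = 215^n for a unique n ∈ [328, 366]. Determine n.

335

Compute 215^328 mod 389 = 102, then multiply by 215 repeatedly:
  215^328=102  215^329=146  215^330=270  215^331=89  215^332=74
  215^333=350  215^334=173  215^335=240
Found 240 at exponent 335.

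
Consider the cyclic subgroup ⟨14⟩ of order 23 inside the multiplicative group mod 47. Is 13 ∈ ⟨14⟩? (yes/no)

⟨14⟩ has order 23; its elements mod 47 are {1, 2, 3, 4, 6, 7, 8, 9, 12, 14, 16, 17, 18, 21, 24, 25, 27, 28, 32, 34, 36, 37, 42}.
13 is not in this set.

no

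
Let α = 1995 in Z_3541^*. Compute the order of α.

The order of 1995 must divide p − 1 = 3540 = 2^2 · 3 · 5 · 59.
Divisors: 1, 2, 3, 4, 5, 6, 10, 12, 15, 20, 30, 59, 60, 118, 177, 236, 295, 354, 590, 708, 885, 1180, 1770, 3540.
Check each in increasing order: 1995^1 ≡ 1995;  1995^2 ≡ 3482;  1995^3 ≡ 2689;  1995^4 ≡ 3481;  1995^5 ≡ 694;  1995^6 ≡ 3540;  1995^10 ≡ 60;  1995^12 ≡ 1.
Smallest exponent giving 1 is 12.

12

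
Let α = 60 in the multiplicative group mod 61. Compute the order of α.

2

The order of 60 must divide p − 1 = 60 = 2^2 · 3 · 5.
Divisors: 1, 2, 3, 4, 5, 6, 10, 12, 15, 20, 30, 60.
Check each in increasing order: 60^1 ≡ 60;  60^2 ≡ 1.
Smallest exponent giving 1 is 2.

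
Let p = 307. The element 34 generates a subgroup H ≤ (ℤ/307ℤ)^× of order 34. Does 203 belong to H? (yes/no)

no

203 ∈ ⟨34⟩ iff 203^34 ≡ 1 (mod 307), since |⟨34⟩| = 34.
203^34 mod 307 = 287.
Since 287 ≠ 1, 203 does not lie in the subgroup.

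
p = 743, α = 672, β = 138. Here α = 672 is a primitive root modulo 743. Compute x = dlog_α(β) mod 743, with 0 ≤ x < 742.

592

Baby-step giant-step with m = ceil(sqrt(742)) = 28.
Baby table (672^j mod 743 for j=0..27):
  0:1  1:672  2:583  3:215  4:338  5:521  6:159  7:599
  8:565  9:7  10:246  11:366  12:19  13:137  14:675  15:370
  16:478  17:240  18:49  19:236  20:333  21:133  22:216  23:267
  24:361  25:374  26:194  27:343
Giant step factor: 672^(-28) ≡ 94 (mod 743).
Scan 138·94^i mod 743 for i = 0, 1, …:
  i=0: 138   i=1: 341   i=2: 105   i=3: 211
  i=4: 516   i=5: 209   i=6: 328   i=7: 369
  i=8: 508   i=9: 200     …   i=20: 383
  i=21: 338
Match at i=21, j=4: x = 21·28 + 4 = 592.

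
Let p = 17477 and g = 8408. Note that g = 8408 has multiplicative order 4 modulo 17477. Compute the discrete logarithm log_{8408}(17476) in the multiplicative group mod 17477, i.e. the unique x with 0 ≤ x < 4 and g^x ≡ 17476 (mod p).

2

Successive powers of 8408 modulo 17477:
  8408^0=1  8408^1=8408  8408^2=17476
So 8408^2 ≡ 17476 (mod 17477), giving x = 2.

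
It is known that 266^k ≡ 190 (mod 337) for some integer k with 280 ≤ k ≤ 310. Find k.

298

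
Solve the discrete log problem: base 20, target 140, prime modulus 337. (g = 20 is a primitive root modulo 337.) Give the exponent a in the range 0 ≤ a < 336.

Baby-step giant-step with m = ceil(sqrt(336)) = 19.
Baby table (20^j mod 337 for j=0..18):
  0:1  1:20  2:63  3:249  4:262  5:185  6:330  7:197
  8:233  9:279  10:188  11:53  12:49  13:306  14:54  15:69
  16:32  17:303  18:331
Giant step factor: 20^(-19) ≡ 205 (mod 337).
Scan 140·205^i mod 337 for i = 0, 1, …:
  i=0: 140   i=1: 55   i=2: 154   i=3: 229
  i=4: 102   i=5: 16   i=6: 247   i=7: 85
  i=8: 238   i=9: 262
Match at i=9, j=4: a = 9·19 + 4 = 175.

175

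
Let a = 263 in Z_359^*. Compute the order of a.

358

The order of 263 must divide p − 1 = 358 = 2 · 179.
Divisors: 1, 2, 179, 358.
Check each in increasing order: 263^1 ≡ 263;  263^2 ≡ 241;  263^179 ≡ 358;  263^358 ≡ 1.
Smallest exponent giving 1 is 358.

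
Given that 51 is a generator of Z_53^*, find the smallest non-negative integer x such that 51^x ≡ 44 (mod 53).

8

Successive powers of 51 modulo 53:
  51^0=1  51^1=51  51^2=4  51^3=45  51^4=16  51^5=21
  51^6=11  51^7=31  51^8=44
So 51^8 ≡ 44 (mod 53), giving x = 8.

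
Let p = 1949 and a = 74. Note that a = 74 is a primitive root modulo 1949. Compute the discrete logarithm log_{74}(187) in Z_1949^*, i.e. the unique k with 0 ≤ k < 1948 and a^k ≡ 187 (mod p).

1886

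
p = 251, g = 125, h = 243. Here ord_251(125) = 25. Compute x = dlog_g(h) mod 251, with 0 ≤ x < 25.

Successive powers of 125 modulo 251:
  125^0=1  125^1=125  125^2=63  125^3=94  125^4=204  125^5=149
  125^6=51  125^7=100  125^8=201  125^9=25  125^10=113  125^11=69
  125^12=91  125^13=80  125^14=211  125^15=20  125^16=241  125^17=5
  125^18=123  125^19=64  125^20=219  125^21=16  125^22=243
So 125^22 ≡ 243 (mod 251), giving x = 22.

22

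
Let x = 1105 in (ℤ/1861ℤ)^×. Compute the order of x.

372

The order of 1105 must divide p − 1 = 1860 = 2^2 · 3 · 5 · 31.
Divisors: 1, 2, 3, 4, 5, 6, 10, 12, 15, 20, 30, 31, 60, 62, 93, 124, 155, 186, 310, 372, 465, 620, 930, 1860.
Check each in increasing order: 1105^1 ≡ 1105;  1105^2 ≡ 209;  1105^3 ≡ 181;  1105^4 ≡ 878;  1105^5 ≡ 609;  1105^6 ≡ 1124;  1105^10 ≡ 542;  1105^12 ≡ 1618;  1105^15 ≡ 681;  1105^20 ≡ 1587;  1105^30 ≡ 372;  1105^31 ≡ 1640;  1105^60 ≡ 670;  1105^62 ≡ 455;  1105^93 ≡ 1800;  1105^124 ≡ 454;  1105^155 ≡ 160;  1105^186 ≡ 1860;  1105^310 ≡ 1407;  1105^372 ≡ 1.
Smallest exponent giving 1 is 372.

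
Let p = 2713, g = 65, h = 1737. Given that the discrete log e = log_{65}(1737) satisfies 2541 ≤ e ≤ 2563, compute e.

2545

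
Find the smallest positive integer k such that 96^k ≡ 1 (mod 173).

The order of 96 must divide p − 1 = 172 = 2^2 · 43.
Divisors: 1, 2, 4, 43, 86, 172.
Check each in increasing order: 96^1 ≡ 96;  96^2 ≡ 47;  96^4 ≡ 133;  96^43 ≡ 1.
Smallest exponent giving 1 is 43.

43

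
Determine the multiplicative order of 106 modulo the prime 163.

162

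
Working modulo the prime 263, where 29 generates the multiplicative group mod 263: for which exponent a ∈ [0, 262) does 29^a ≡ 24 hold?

36

Baby-step giant-step with m = ceil(sqrt(262)) = 17.
Baby table (29^j mod 263 for j=0..16):
  0:1  1:29  2:52  3:193  4:74  5:42  6:166  7:80
  8:216  9:215  10:186  11:134  12:204  13:130  14:88  15:185
  16:105
Giant step factor: 29^(-17) ≡ 154 (mod 263).
Scan 24·154^i mod 263 for i = 0, 1, …:
  i=0: 24   i=1: 14   i=2: 52
Match at i=2, j=2: a = 2·17 + 2 = 36.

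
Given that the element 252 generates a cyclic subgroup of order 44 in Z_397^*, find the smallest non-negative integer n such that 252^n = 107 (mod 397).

18

Baby-step giant-step with m = ceil(sqrt(44)) = 7.
Baby table (252^j mod 397 for j=0..6):
  0:1  1:252  2:381  3:335  4:256  5:198  6:271
Giant step factor: 252^(-7) ≡ 149 (mod 397).
Scan 107·149^i mod 397 for i = 0, 1, …:
  i=0: 107   i=1: 63   i=2: 256
Match at i=2, j=4: n = 2·7 + 4 = 18.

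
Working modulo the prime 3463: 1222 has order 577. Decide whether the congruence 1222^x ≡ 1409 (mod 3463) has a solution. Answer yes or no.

1409 ∈ ⟨1222⟩ iff 1409^577 ≡ 1 (mod 3463), since |⟨1222⟩| = 577.
1409^577 mod 3463 = 367.
Since 367 ≠ 1, 1409 does not lie in the subgroup.

no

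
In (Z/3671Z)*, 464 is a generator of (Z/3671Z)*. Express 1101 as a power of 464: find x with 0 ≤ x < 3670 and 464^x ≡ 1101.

Baby-step giant-step with m = ceil(sqrt(3670)) = 61.
Baby table (464^j mod 3671 for j=0..60):
  0:1  1:464  2:2378  3:2092  4:1544  5:571  6:632  7:3239
  8:1457  9:584  10:2993  11:1114  12:2956  13:2301  14:3074  15:1988
  16:1011  17:2887  18:3324  19:516  20:809  21:934  22:198  23:97
  24:956  25:3064  26:1019  27:2928  28:322  29:2568  30:2148  31:1831
  32:1583  33:312  34:1599  35:394  36:2937  37:827  38:1944  39:2621
  40:1043  41:3051  42:2329  43:1382  44:2494  45:851  46:2067  47:957
  48:3528  49:3397  50:1349  51:1866  52:3139  53:2780  54:1399  55:3040
  56:896  57:921  58:1508  59:2222  60:3128
Giant step factor: 464^(-61) ≡ 2153 (mod 3671).
Scan 1101·2153^i mod 3671 for i = 0, 1, …:
  i=0: 1101   i=1: 2658   i=2: 3256   i=3: 2229
  i=4: 1040   i=5: 3481   i=6: 2082   i=7: 255
  i=8: 2036   i=9: 334     …   i=46: 2882
  i=47: 956
Match at i=47, j=24: x = 47·61 + 24 = 2891.

2891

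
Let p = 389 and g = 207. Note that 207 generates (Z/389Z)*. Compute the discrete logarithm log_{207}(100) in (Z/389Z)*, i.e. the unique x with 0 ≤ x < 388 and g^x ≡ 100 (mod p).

Baby-step giant-step with m = ceil(sqrt(388)) = 20.
Baby table (207^j mod 389 for j=0..19):
  0:1  1:207  2:59  3:154  4:369  5:139  6:376  7:32
  8:11  9:332  10:260  11:138  12:169  13:362  14:246  15:352
  16:121  17:151  18:137  19:351
Giant step factor: 207^(-20) ≡ 294 (mod 389).
Scan 100·294^i mod 389 for i = 0, 1, …:
  i=0: 100   i=1: 225   i=2: 20   i=3: 45
  i=4: 4   i=5: 9   i=6: 312   i=7: 313
  i=8: 218   i=9: 296   i=10: 277   i=11: 137
Match at i=11, j=18: x = 11·20 + 18 = 238.

238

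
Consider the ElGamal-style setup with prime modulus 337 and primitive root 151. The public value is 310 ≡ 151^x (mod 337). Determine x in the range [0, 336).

Baby-step giant-step with m = ceil(sqrt(336)) = 19.
Baby table (151^j mod 337 for j=0..18):
  0:1  1:151  2:222  3:159  4:82  5:250  6:6  7:232
  8:321  9:280  10:155  11:152  12:36  13:44  14:241  15:332
  16:256  17:238  18:216
Giant step factor: 151^(-19) ≡ 60 (mod 337).
Scan 310·60^i mod 337 for i = 0, 1, …:
  i=0: 310   i=1: 65   i=2: 193   i=3: 122
  i=4: 243   i=5: 89   i=6: 285   i=7: 250
Match at i=7, j=5: x = 7·19 + 5 = 138.

138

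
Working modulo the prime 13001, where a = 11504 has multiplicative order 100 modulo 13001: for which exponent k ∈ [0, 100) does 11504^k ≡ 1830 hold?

81

Baby-step giant-step with m = ceil(sqrt(100)) = 10.
Baby table (11504^j mod 13001 for j=0..9):
  0:1  1:11504  2:4837  3:568  4:7770  5:4205  6:10600  7:6021
  8:9257  9:1337
Giant step factor: 11504^(-10) ≡ 2522 (mod 13001).
Scan 1830·2522^i mod 13001 for i = 0, 1, …:
  i=0: 1830   i=1: 12906   i=2: 7429   i=3: 1497
  i=4: 5144   i=5: 11171   i=6: 95   i=7: 5572
  i=8: 11504
Match at i=8, j=1: k = 8·10 + 1 = 81.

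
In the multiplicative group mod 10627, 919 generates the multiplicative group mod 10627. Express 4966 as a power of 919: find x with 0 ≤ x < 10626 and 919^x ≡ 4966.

Baby-step giant-step with m = ceil(sqrt(10626)) = 104.
Baby table (919^j mod 10627 for j=0..103):
  0:1  1:919  2:5028  3:8614  4:9778  5:6167  6:3282  7:8717
  8:8792  9:3328  10:8483  11:6286  12:6373  13:1310  14:3039  15:8567
  16:9093  17:3645  18:2250  19:6112  20:5872  21:8479  22:2610  23:7515
  24:9362  25:6435  26:5153  27:6592  28:658  29:9590  30:3427  31:3821
  32:4589  33:8999  34:2275  35:7833  36:4048  37:662  38:2639  39:2285
  40:6396  41:1193  42:1786  43:4776  44:193  45:7335  46:3347  47:4690
  48:6175  49:7  50:6433  51:3315  52:7163  53:4684  54:661  55:1720
  56:7884  57:8409  58:2042  59:6246  60:1494  61:2103  62:9170  63:19
  64:6834  65:10516  66:4261  67:5123  68:276  69:9223  70:6218  71:7643
  72:10097  73:1772  74:2537  75:4190  76:3636  77:4606  78:3368  79:2735
  80:5493  81:242  82:9858  83:5298  84:1696  85:7082  86:4634  87:7846
  88:5368  89:2264  90:8351  91:1875  92:1551  93:1351  94:8837  95:2175
  96:949  97:717  98:49  99:2523  100:1951  101:7633  102:907  103:4627
Giant step factor: 919^(-104) ≡ 3422 (mod 10627).
Scan 4966·3422^i mod 10627 for i = 0, 1, …:
  i=0: 4966   i=1: 1079   i=2: 4769   i=3: 7073
  i=4: 6127   i=5: 10150   i=6: 4264   i=7: 537
  i=8: 9770   i=9: 398     …   i=89: 5221
  i=90: 2275
Match at i=90, j=34: x = 90·104 + 34 = 9394.

9394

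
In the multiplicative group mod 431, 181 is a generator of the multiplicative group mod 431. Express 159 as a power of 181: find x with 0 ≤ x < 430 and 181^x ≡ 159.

336

Baby-step giant-step with m = ceil(sqrt(430)) = 21.
Baby table (181^j mod 431 for j=0..20):
  0:1  1:181  2:5  3:43  4:25  5:215  6:125  7:213
  8:194  9:203  10:108  11:153  12:109  13:334  14:114  15:377
  16:139  17:161  18:264  19:374  20:27
Giant step factor: 181^(-21) ≡ 62 (mod 431).
Scan 159·62^i mod 431 for i = 0, 1, …:
  i=0: 159   i=1: 376   i=2: 38   i=3: 201
  i=4: 394   i=5: 292   i=6: 2   i=7: 124
  i=8: 361   i=9: 401     …   i=15: 146
  i=16: 1
Match at i=16, j=0: x = 16·21 + 0 = 336.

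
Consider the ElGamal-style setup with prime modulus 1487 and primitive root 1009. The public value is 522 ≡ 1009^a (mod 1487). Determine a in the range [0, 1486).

1075

Baby-step giant-step with m = ceil(sqrt(1486)) = 39.
Baby table (1009^j mod 1487 for j=0..38):
  0:1  1:1009  2:973  3:337  4:997  5:761  6:557  7:1414
  8:693  9:347  10:678  11:82  12:953  13:975  14:868  15:1456
  16:1435  17:1064  18:1449  19:320  20:201  21:577  22:776  23:822
  24:1139  25:1287  26:432  27:197  28:1002  29:1345  30:961  31:125
  32:1217  33:1178  34:489  35:1204  36:1444  37:1223  38:1284
Giant step factor: 1009^(-39) ≡ 718 (mod 1487).
Scan 522·718^i mod 1487 for i = 0, 1, …:
  i=0: 522   i=1: 72   i=2: 1138   i=3: 721
  i=4: 202   i=5: 797   i=6: 1238   i=7: 1145
  i=8: 1286   i=9: 1408     …   i=26: 1165
  i=27: 776
Match at i=27, j=22: a = 27·39 + 22 = 1075.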